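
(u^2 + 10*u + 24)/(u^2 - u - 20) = (u + 6)/(u - 5)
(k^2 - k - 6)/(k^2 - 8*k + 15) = (k + 2)/(k - 5)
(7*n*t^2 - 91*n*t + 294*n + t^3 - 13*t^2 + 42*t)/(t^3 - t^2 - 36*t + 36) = (7*n*t - 49*n + t^2 - 7*t)/(t^2 + 5*t - 6)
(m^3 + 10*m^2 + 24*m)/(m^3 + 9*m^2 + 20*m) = (m + 6)/(m + 5)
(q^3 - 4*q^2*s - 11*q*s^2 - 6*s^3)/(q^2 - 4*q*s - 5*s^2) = (q^2 - 5*q*s - 6*s^2)/(q - 5*s)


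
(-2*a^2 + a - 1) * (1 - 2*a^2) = 4*a^4 - 2*a^3 + a - 1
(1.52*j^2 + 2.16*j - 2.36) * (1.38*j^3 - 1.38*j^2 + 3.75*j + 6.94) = 2.0976*j^5 + 0.8832*j^4 - 0.537599999999999*j^3 + 21.9056*j^2 + 6.1404*j - 16.3784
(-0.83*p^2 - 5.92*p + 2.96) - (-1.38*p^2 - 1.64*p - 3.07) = 0.55*p^2 - 4.28*p + 6.03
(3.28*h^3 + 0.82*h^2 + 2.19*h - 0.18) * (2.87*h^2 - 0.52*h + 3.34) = 9.4136*h^5 + 0.6478*h^4 + 16.8141*h^3 + 1.0834*h^2 + 7.4082*h - 0.6012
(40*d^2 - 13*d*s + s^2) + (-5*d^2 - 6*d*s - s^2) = 35*d^2 - 19*d*s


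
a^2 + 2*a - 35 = (a - 5)*(a + 7)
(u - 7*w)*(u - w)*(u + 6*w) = u^3 - 2*u^2*w - 41*u*w^2 + 42*w^3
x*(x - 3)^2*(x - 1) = x^4 - 7*x^3 + 15*x^2 - 9*x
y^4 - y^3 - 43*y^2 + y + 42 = (y - 7)*(y - 1)*(y + 1)*(y + 6)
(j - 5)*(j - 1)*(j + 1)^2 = j^4 - 4*j^3 - 6*j^2 + 4*j + 5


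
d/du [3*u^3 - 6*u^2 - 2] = 3*u*(3*u - 4)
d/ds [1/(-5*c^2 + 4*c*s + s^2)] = 2*(-2*c - s)/(-5*c^2 + 4*c*s + s^2)^2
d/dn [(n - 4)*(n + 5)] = 2*n + 1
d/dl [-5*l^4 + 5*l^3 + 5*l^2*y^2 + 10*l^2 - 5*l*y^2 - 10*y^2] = -20*l^3 + 15*l^2 + 10*l*y^2 + 20*l - 5*y^2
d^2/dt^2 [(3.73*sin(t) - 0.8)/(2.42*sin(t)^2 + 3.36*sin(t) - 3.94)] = (-21.844372*sin(t)^5 + 49.069856*sin(t)^4 - 150.1852*sin(t)^3 - 37.9469120000001*sin(t)^2 + 127.046756*sin(t) + 65.4394240000001)/(2.42*sin(t)^2 + 3.36*sin(t) - 3.94)^3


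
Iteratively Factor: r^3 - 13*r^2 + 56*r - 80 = (r - 4)*(r^2 - 9*r + 20) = (r - 4)^2*(r - 5)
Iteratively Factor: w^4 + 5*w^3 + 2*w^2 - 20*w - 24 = (w + 2)*(w^3 + 3*w^2 - 4*w - 12) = (w + 2)^2*(w^2 + w - 6) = (w + 2)^2*(w + 3)*(w - 2)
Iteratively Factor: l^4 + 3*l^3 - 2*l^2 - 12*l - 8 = (l + 1)*(l^3 + 2*l^2 - 4*l - 8) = (l + 1)*(l + 2)*(l^2 - 4) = (l + 1)*(l + 2)^2*(l - 2)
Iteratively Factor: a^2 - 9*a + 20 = (a - 5)*(a - 4)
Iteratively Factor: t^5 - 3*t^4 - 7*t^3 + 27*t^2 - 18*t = (t + 3)*(t^4 - 6*t^3 + 11*t^2 - 6*t) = (t - 3)*(t + 3)*(t^3 - 3*t^2 + 2*t) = (t - 3)*(t - 1)*(t + 3)*(t^2 - 2*t) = (t - 3)*(t - 2)*(t - 1)*(t + 3)*(t)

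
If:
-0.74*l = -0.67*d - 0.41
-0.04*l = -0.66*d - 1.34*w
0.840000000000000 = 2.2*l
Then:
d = -0.19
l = 0.38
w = 0.11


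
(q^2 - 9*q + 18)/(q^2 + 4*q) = (q^2 - 9*q + 18)/(q*(q + 4))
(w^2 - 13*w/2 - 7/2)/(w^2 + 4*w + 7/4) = 2*(w - 7)/(2*w + 7)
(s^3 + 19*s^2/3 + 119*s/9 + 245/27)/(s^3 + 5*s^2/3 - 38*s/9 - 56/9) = (9*s^2 + 36*s + 35)/(3*(3*s^2 - 2*s - 8))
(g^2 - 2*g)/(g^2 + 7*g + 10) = g*(g - 2)/(g^2 + 7*g + 10)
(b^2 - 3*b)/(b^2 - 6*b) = (b - 3)/(b - 6)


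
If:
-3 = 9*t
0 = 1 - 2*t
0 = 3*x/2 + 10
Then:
No Solution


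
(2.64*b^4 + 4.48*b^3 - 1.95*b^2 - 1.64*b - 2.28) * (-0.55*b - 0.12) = -1.452*b^5 - 2.7808*b^4 + 0.5349*b^3 + 1.136*b^2 + 1.4508*b + 0.2736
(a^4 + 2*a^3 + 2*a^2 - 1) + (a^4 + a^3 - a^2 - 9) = 2*a^4 + 3*a^3 + a^2 - 10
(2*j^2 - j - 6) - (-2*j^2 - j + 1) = 4*j^2 - 7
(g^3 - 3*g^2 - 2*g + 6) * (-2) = -2*g^3 + 6*g^2 + 4*g - 12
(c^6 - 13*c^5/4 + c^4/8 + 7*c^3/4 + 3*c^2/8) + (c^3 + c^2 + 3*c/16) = c^6 - 13*c^5/4 + c^4/8 + 11*c^3/4 + 11*c^2/8 + 3*c/16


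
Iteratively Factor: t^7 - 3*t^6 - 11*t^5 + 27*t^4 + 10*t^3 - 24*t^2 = (t)*(t^6 - 3*t^5 - 11*t^4 + 27*t^3 + 10*t^2 - 24*t) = t*(t + 1)*(t^5 - 4*t^4 - 7*t^3 + 34*t^2 - 24*t) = t*(t - 2)*(t + 1)*(t^4 - 2*t^3 - 11*t^2 + 12*t) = t^2*(t - 2)*(t + 1)*(t^3 - 2*t^2 - 11*t + 12) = t^2*(t - 4)*(t - 2)*(t + 1)*(t^2 + 2*t - 3) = t^2*(t - 4)*(t - 2)*(t + 1)*(t + 3)*(t - 1)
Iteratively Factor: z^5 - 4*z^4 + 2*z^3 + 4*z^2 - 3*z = (z)*(z^4 - 4*z^3 + 2*z^2 + 4*z - 3) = z*(z - 1)*(z^3 - 3*z^2 - z + 3) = z*(z - 1)*(z + 1)*(z^2 - 4*z + 3) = z*(z - 3)*(z - 1)*(z + 1)*(z - 1)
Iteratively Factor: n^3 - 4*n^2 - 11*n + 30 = (n - 5)*(n^2 + n - 6) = (n - 5)*(n + 3)*(n - 2)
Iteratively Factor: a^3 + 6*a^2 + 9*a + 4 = (a + 1)*(a^2 + 5*a + 4) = (a + 1)*(a + 4)*(a + 1)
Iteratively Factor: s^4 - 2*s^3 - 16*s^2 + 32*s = (s + 4)*(s^3 - 6*s^2 + 8*s) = (s - 2)*(s + 4)*(s^2 - 4*s) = s*(s - 2)*(s + 4)*(s - 4)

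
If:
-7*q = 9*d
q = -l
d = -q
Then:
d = 0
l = 0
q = 0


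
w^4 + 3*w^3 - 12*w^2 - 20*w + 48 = (w - 2)^2*(w + 3)*(w + 4)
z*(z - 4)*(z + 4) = z^3 - 16*z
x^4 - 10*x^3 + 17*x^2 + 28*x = x*(x - 7)*(x - 4)*(x + 1)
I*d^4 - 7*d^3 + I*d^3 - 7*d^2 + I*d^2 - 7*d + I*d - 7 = (d - I)*(d + I)*(d + 7*I)*(I*d + I)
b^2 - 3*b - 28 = (b - 7)*(b + 4)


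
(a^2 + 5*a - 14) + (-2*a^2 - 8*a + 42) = -a^2 - 3*a + 28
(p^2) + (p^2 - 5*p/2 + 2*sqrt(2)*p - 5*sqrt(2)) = 2*p^2 - 5*p/2 + 2*sqrt(2)*p - 5*sqrt(2)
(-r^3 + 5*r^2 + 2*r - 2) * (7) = -7*r^3 + 35*r^2 + 14*r - 14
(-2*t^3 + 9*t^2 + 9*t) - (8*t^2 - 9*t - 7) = -2*t^3 + t^2 + 18*t + 7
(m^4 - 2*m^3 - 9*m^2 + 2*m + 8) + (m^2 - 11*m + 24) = m^4 - 2*m^3 - 8*m^2 - 9*m + 32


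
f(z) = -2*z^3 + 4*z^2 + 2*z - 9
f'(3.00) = -28.00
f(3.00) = -21.00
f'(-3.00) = -76.00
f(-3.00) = 75.00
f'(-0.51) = -3.64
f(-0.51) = -8.71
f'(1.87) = -4.02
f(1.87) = -4.35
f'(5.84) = -155.91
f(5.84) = -259.25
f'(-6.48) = -301.78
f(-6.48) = 690.20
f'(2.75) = -21.38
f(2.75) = -14.84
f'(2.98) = -27.44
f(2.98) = -20.45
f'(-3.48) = -98.50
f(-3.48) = 116.77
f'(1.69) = -1.62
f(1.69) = -3.85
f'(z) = -6*z^2 + 8*z + 2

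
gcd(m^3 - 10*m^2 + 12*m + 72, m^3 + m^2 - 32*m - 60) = m^2 - 4*m - 12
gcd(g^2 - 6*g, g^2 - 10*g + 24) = g - 6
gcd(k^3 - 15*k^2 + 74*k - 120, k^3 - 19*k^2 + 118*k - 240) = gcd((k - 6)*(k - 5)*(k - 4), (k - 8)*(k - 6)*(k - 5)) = k^2 - 11*k + 30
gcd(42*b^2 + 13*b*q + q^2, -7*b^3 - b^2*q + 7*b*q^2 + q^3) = 7*b + q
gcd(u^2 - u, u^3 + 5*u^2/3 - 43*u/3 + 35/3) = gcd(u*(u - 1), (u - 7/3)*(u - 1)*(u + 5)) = u - 1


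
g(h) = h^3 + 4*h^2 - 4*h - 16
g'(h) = 3*h^2 + 8*h - 4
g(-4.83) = -16.04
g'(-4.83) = 27.35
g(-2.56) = 3.68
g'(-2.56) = -4.82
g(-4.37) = -5.59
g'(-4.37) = 18.33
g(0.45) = -16.90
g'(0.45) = 0.21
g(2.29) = 7.83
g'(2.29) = 30.05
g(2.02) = 0.48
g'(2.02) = 24.40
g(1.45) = -10.34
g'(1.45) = 13.91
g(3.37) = 54.22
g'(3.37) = 57.03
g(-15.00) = -2431.00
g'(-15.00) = 551.00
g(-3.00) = 5.00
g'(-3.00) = -1.00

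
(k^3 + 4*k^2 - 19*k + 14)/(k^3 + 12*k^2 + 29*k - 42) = (k - 2)/(k + 6)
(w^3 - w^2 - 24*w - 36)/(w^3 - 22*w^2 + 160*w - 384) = (w^2 + 5*w + 6)/(w^2 - 16*w + 64)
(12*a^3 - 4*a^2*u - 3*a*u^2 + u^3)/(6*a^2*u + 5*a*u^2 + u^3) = (6*a^2 - 5*a*u + u^2)/(u*(3*a + u))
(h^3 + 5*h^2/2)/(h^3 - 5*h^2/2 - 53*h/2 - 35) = h^2/(h^2 - 5*h - 14)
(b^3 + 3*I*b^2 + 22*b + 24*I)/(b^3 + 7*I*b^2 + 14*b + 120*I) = (b + I)/(b + 5*I)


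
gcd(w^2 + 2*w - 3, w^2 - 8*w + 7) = w - 1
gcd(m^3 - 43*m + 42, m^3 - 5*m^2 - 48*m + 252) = m^2 + m - 42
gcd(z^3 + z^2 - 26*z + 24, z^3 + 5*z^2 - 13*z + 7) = z - 1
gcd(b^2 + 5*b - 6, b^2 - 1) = b - 1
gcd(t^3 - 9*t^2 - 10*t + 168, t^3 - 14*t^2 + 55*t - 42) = t^2 - 13*t + 42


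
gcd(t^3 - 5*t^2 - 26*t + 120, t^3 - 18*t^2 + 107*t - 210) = t - 6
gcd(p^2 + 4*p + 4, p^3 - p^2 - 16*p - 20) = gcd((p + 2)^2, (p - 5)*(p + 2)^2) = p^2 + 4*p + 4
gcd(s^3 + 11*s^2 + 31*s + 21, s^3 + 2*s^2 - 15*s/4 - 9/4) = s + 3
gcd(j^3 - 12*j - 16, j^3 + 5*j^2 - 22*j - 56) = j^2 - 2*j - 8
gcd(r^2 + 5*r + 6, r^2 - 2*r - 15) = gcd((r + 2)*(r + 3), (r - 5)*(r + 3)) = r + 3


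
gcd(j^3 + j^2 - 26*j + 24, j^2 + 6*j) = j + 6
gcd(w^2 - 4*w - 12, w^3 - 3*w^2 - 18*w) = w - 6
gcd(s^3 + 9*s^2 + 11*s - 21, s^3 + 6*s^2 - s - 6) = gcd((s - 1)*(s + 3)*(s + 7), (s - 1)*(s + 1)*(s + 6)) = s - 1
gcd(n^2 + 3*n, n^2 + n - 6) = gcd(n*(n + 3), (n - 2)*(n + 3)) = n + 3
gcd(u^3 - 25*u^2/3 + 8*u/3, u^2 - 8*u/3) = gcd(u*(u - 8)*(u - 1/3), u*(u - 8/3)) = u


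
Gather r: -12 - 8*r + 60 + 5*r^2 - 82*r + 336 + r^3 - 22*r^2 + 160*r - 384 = r^3 - 17*r^2 + 70*r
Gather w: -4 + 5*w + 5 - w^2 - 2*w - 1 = -w^2 + 3*w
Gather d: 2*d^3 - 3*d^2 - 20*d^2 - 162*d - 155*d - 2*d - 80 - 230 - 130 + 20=2*d^3 - 23*d^2 - 319*d - 420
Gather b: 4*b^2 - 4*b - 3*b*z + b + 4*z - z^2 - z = 4*b^2 + b*(-3*z - 3) - z^2 + 3*z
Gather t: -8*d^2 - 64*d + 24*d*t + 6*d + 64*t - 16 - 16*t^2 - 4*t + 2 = -8*d^2 - 58*d - 16*t^2 + t*(24*d + 60) - 14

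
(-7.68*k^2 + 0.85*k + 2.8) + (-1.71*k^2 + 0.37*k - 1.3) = -9.39*k^2 + 1.22*k + 1.5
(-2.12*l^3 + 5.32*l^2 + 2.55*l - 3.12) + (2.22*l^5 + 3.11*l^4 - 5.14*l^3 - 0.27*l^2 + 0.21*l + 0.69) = 2.22*l^5 + 3.11*l^4 - 7.26*l^3 + 5.05*l^2 + 2.76*l - 2.43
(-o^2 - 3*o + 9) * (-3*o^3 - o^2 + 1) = 3*o^5 + 10*o^4 - 24*o^3 - 10*o^2 - 3*o + 9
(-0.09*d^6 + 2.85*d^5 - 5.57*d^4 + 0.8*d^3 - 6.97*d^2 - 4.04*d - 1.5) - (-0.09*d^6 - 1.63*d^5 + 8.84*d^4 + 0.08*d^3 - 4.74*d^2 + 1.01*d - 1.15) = 4.48*d^5 - 14.41*d^4 + 0.72*d^3 - 2.23*d^2 - 5.05*d - 0.35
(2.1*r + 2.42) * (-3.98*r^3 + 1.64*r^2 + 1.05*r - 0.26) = -8.358*r^4 - 6.1876*r^3 + 6.1738*r^2 + 1.995*r - 0.6292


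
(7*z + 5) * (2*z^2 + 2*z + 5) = 14*z^3 + 24*z^2 + 45*z + 25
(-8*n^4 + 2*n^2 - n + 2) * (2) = -16*n^4 + 4*n^2 - 2*n + 4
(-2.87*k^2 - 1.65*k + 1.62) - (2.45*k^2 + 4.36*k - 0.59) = -5.32*k^2 - 6.01*k + 2.21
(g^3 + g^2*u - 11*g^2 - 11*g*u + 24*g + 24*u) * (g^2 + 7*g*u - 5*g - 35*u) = g^5 + 8*g^4*u - 16*g^4 + 7*g^3*u^2 - 128*g^3*u + 79*g^3 - 112*g^2*u^2 + 632*g^2*u - 120*g^2 + 553*g*u^2 - 960*g*u - 840*u^2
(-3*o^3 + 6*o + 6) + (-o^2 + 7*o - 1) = -3*o^3 - o^2 + 13*o + 5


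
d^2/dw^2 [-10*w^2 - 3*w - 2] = -20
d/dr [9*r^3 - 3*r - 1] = 27*r^2 - 3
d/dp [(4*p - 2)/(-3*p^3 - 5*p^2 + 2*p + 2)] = 2*(12*p^3 + p^2 - 10*p + 6)/(9*p^6 + 30*p^5 + 13*p^4 - 32*p^3 - 16*p^2 + 8*p + 4)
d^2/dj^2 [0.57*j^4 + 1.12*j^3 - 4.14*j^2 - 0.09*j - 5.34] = 6.84*j^2 + 6.72*j - 8.28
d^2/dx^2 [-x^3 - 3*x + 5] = -6*x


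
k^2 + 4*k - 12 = (k - 2)*(k + 6)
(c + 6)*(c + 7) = c^2 + 13*c + 42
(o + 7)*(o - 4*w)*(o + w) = o^3 - 3*o^2*w + 7*o^2 - 4*o*w^2 - 21*o*w - 28*w^2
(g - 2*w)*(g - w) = g^2 - 3*g*w + 2*w^2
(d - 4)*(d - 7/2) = d^2 - 15*d/2 + 14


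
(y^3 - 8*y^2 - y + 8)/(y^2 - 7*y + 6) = (y^2 - 7*y - 8)/(y - 6)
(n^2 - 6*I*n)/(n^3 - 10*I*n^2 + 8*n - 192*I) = n/(n^2 - 4*I*n + 32)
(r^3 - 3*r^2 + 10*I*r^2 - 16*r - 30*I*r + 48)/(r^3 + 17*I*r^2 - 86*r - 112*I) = (r - 3)/(r + 7*I)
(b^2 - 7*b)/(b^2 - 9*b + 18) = b*(b - 7)/(b^2 - 9*b + 18)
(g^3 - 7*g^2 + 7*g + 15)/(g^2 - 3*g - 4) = (g^2 - 8*g + 15)/(g - 4)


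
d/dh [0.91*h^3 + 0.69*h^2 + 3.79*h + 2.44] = 2.73*h^2 + 1.38*h + 3.79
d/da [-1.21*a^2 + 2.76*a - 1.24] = 2.76 - 2.42*a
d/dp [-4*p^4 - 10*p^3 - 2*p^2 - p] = -16*p^3 - 30*p^2 - 4*p - 1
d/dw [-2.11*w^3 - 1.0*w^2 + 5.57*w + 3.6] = -6.33*w^2 - 2.0*w + 5.57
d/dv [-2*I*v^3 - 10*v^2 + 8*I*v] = -6*I*v^2 - 20*v + 8*I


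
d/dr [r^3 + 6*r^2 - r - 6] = 3*r^2 + 12*r - 1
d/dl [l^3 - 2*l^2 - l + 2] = 3*l^2 - 4*l - 1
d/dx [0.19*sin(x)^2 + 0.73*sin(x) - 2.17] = (0.38*sin(x) + 0.73)*cos(x)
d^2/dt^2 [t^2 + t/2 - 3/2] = 2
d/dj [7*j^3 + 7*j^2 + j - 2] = 21*j^2 + 14*j + 1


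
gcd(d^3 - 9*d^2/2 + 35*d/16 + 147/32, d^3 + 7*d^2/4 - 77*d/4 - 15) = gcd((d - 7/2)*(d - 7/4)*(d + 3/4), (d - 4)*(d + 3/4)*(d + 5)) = d + 3/4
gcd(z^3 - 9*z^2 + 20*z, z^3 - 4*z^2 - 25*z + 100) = z^2 - 9*z + 20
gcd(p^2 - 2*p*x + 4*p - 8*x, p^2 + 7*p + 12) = p + 4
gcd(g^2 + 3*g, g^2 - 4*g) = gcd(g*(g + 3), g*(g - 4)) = g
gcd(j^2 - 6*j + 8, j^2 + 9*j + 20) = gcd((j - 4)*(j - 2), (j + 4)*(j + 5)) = 1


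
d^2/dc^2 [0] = 0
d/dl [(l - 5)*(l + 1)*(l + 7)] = 3*l^2 + 6*l - 33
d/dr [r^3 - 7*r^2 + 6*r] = 3*r^2 - 14*r + 6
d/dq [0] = 0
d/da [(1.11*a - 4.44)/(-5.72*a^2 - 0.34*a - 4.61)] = (6.3492*a^2 - 50.7936*a - 6.6267)/(32.7184*a^4 + 3.8896*a^3 + 52.854*a^2 + 3.1348*a + 21.2521)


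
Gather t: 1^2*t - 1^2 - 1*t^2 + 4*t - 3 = -t^2 + 5*t - 4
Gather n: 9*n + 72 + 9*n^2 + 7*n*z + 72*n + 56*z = 9*n^2 + n*(7*z + 81) + 56*z + 72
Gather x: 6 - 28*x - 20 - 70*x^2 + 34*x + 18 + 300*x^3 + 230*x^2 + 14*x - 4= 300*x^3 + 160*x^2 + 20*x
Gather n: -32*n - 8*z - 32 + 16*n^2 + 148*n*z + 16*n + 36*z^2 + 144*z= 16*n^2 + n*(148*z - 16) + 36*z^2 + 136*z - 32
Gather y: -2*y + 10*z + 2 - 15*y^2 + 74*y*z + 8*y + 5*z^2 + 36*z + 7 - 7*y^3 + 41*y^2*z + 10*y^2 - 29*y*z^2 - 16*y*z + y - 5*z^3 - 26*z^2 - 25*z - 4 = -7*y^3 + y^2*(41*z - 5) + y*(-29*z^2 + 58*z + 7) - 5*z^3 - 21*z^2 + 21*z + 5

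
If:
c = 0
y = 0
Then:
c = 0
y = 0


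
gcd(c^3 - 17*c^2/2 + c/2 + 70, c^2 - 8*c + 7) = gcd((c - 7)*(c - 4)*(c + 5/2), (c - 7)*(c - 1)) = c - 7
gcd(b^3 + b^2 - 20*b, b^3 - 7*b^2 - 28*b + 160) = b^2 + b - 20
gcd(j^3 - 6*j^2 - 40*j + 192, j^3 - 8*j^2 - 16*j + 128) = j^2 - 12*j + 32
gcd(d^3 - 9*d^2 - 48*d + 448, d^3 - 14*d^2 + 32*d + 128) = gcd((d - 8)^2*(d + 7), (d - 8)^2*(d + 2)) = d^2 - 16*d + 64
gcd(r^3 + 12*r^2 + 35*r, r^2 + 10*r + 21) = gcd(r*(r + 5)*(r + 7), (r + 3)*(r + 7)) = r + 7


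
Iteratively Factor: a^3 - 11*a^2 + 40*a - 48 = (a - 3)*(a^2 - 8*a + 16) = (a - 4)*(a - 3)*(a - 4)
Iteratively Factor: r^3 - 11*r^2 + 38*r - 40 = (r - 2)*(r^2 - 9*r + 20) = (r - 4)*(r - 2)*(r - 5)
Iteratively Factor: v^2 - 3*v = (v - 3)*(v)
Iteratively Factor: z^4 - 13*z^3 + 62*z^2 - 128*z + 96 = (z - 4)*(z^3 - 9*z^2 + 26*z - 24) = (z - 4)^2*(z^2 - 5*z + 6) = (z - 4)^2*(z - 2)*(z - 3)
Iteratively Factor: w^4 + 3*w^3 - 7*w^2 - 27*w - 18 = (w - 3)*(w^3 + 6*w^2 + 11*w + 6) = (w - 3)*(w + 2)*(w^2 + 4*w + 3) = (w - 3)*(w + 2)*(w + 3)*(w + 1)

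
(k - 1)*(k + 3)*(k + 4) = k^3 + 6*k^2 + 5*k - 12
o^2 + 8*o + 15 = (o + 3)*(o + 5)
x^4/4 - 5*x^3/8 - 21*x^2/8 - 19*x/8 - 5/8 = (x/4 + 1/4)*(x - 5)*(x + 1/2)*(x + 1)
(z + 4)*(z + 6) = z^2 + 10*z + 24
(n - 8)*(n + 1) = n^2 - 7*n - 8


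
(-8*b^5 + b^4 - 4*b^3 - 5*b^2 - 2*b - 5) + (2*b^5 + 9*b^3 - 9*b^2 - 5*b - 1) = -6*b^5 + b^4 + 5*b^3 - 14*b^2 - 7*b - 6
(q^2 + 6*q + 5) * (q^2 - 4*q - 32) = q^4 + 2*q^3 - 51*q^2 - 212*q - 160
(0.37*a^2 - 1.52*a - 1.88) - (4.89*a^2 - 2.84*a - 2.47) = -4.52*a^2 + 1.32*a + 0.59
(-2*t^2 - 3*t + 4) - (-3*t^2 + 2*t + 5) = t^2 - 5*t - 1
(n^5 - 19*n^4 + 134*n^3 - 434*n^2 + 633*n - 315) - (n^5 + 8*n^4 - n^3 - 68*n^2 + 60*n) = -27*n^4 + 135*n^3 - 366*n^2 + 573*n - 315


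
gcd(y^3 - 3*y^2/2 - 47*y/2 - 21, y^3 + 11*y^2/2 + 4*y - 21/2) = y + 7/2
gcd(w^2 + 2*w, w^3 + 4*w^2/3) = w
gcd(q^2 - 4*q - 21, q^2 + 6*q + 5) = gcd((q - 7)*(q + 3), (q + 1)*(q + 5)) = 1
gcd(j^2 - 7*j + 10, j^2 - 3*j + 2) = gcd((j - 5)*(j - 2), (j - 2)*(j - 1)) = j - 2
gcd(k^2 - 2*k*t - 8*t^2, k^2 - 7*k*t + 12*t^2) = -k + 4*t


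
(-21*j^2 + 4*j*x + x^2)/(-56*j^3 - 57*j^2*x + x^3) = (-3*j + x)/(-8*j^2 - 7*j*x + x^2)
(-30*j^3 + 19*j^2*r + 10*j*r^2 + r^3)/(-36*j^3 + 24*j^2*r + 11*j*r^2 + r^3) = (5*j + r)/(6*j + r)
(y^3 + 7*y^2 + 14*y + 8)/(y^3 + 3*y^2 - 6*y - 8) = (y + 2)/(y - 2)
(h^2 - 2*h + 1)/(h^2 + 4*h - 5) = (h - 1)/(h + 5)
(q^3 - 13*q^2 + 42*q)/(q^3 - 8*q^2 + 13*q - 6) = q*(q - 7)/(q^2 - 2*q + 1)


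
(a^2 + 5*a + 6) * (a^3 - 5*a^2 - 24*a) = a^5 - 43*a^3 - 150*a^2 - 144*a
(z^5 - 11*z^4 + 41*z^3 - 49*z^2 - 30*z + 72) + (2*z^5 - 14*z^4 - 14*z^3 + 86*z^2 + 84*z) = 3*z^5 - 25*z^4 + 27*z^3 + 37*z^2 + 54*z + 72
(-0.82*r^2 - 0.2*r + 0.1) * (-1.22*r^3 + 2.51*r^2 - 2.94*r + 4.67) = 1.0004*r^5 - 1.8142*r^4 + 1.7868*r^3 - 2.9904*r^2 - 1.228*r + 0.467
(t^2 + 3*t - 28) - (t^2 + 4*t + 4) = -t - 32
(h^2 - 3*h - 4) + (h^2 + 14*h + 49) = 2*h^2 + 11*h + 45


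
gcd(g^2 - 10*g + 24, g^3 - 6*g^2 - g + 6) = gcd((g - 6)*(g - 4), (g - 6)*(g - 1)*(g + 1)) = g - 6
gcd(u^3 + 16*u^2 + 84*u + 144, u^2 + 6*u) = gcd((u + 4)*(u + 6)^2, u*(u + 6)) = u + 6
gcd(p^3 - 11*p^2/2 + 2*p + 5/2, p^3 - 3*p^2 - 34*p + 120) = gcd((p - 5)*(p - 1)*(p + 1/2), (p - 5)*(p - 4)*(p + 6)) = p - 5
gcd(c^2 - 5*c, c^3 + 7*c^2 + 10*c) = c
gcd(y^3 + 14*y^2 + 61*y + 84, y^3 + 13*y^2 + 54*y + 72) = y^2 + 7*y + 12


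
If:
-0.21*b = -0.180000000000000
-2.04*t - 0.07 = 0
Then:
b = 0.86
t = -0.03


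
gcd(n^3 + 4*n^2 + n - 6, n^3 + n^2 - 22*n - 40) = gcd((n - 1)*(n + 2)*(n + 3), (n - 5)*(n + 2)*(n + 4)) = n + 2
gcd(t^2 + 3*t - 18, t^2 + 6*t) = t + 6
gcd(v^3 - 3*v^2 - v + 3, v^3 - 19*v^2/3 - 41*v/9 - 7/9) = 1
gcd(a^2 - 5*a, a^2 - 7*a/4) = a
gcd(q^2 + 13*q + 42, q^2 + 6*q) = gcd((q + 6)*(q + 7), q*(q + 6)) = q + 6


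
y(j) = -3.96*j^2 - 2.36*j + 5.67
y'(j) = -7.92*j - 2.36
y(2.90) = -34.48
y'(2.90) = -25.33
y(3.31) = -45.53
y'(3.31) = -28.58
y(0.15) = 5.23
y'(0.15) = -3.55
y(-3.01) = -23.10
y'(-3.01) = 21.48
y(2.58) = -26.78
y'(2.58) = -22.79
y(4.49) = -84.76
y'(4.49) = -37.92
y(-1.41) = 1.12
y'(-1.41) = 8.81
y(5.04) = -106.81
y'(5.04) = -42.28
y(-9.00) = -293.85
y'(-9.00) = 68.92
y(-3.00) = -22.89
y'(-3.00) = 21.40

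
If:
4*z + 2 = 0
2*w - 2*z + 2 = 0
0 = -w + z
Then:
No Solution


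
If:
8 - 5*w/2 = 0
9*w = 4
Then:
No Solution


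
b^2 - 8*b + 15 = (b - 5)*(b - 3)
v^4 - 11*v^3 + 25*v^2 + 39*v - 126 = (v - 7)*(v - 3)^2*(v + 2)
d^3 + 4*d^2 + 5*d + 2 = (d + 1)^2*(d + 2)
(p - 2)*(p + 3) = p^2 + p - 6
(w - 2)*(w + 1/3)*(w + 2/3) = w^3 - w^2 - 16*w/9 - 4/9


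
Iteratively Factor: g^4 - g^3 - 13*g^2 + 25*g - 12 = (g - 1)*(g^3 - 13*g + 12) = (g - 3)*(g - 1)*(g^2 + 3*g - 4) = (g - 3)*(g - 1)^2*(g + 4)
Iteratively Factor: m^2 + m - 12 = (m - 3)*(m + 4)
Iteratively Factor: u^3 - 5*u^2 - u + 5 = (u - 5)*(u^2 - 1) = (u - 5)*(u + 1)*(u - 1)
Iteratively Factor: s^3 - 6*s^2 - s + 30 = (s - 5)*(s^2 - s - 6) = (s - 5)*(s + 2)*(s - 3)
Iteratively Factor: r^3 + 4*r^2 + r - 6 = (r + 2)*(r^2 + 2*r - 3) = (r + 2)*(r + 3)*(r - 1)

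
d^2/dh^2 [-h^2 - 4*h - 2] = -2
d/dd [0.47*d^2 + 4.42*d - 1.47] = 0.94*d + 4.42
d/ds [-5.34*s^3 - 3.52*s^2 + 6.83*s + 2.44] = -16.02*s^2 - 7.04*s + 6.83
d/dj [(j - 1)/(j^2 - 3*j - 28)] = (j^2 - 3*j - (j - 1)*(2*j - 3) - 28)/(-j^2 + 3*j + 28)^2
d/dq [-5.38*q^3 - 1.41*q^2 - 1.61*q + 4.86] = -16.14*q^2 - 2.82*q - 1.61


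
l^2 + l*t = l*(l + t)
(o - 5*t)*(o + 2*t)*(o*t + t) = o^3*t - 3*o^2*t^2 + o^2*t - 10*o*t^3 - 3*o*t^2 - 10*t^3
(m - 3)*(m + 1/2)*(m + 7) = m^3 + 9*m^2/2 - 19*m - 21/2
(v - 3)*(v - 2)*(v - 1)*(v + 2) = v^4 - 4*v^3 - v^2 + 16*v - 12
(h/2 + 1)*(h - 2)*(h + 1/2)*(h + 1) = h^4/2 + 3*h^3/4 - 7*h^2/4 - 3*h - 1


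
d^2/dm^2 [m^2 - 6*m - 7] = 2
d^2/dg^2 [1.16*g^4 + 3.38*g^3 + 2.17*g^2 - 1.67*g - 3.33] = 13.92*g^2 + 20.28*g + 4.34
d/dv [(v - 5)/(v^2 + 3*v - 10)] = (v^2 + 3*v - (v - 5)*(2*v + 3) - 10)/(v^2 + 3*v - 10)^2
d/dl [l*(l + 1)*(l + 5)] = 3*l^2 + 12*l + 5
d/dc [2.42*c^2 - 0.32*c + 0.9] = 4.84*c - 0.32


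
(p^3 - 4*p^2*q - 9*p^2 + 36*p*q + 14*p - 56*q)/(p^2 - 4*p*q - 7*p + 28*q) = p - 2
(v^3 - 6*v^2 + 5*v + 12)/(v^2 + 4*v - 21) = (v^2 - 3*v - 4)/(v + 7)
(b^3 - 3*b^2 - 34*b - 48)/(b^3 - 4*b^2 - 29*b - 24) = (b + 2)/(b + 1)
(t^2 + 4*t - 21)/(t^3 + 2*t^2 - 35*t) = (t - 3)/(t*(t - 5))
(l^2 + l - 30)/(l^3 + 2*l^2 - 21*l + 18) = (l - 5)/(l^2 - 4*l + 3)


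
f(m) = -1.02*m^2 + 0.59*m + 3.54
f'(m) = 0.59 - 2.04*m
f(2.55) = -1.59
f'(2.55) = -4.61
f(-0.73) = 2.57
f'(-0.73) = 2.08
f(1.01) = 3.10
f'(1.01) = -1.47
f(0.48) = 3.59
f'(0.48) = -0.39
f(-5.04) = -25.34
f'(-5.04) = 10.87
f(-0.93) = 2.11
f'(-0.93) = 2.49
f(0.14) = 3.60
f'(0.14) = 0.30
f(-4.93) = -24.16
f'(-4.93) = 10.65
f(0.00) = 3.54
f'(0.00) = 0.59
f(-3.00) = -7.41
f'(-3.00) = 6.71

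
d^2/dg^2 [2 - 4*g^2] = -8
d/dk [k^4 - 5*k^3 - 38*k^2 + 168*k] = 4*k^3 - 15*k^2 - 76*k + 168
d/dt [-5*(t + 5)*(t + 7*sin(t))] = -5*t - 5*(t + 5)*(7*cos(t) + 1) - 35*sin(t)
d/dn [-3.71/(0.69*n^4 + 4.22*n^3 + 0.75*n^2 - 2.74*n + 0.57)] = (10.2396*n^3 + 46.9686*n^2 + 5.565*n - 10.1654)/(0.69*n^4 + 4.22*n^3 + 0.75*n^2 - 2.74*n + 0.57)^2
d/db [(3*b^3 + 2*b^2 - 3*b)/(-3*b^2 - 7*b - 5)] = (-9*b^4 - 42*b^3 - 68*b^2 - 20*b + 15)/(9*b^4 + 42*b^3 + 79*b^2 + 70*b + 25)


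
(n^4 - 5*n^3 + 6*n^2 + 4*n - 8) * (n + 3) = n^5 - 2*n^4 - 9*n^3 + 22*n^2 + 4*n - 24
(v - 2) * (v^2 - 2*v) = v^3 - 4*v^2 + 4*v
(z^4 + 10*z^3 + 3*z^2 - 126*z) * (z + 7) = z^5 + 17*z^4 + 73*z^3 - 105*z^2 - 882*z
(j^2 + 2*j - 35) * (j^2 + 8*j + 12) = j^4 + 10*j^3 - 7*j^2 - 256*j - 420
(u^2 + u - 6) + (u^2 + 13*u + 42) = 2*u^2 + 14*u + 36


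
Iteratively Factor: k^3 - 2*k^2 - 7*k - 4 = (k - 4)*(k^2 + 2*k + 1) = (k - 4)*(k + 1)*(k + 1)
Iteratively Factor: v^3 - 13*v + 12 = (v - 3)*(v^2 + 3*v - 4) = (v - 3)*(v - 1)*(v + 4)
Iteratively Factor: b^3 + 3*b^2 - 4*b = (b)*(b^2 + 3*b - 4) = b*(b + 4)*(b - 1)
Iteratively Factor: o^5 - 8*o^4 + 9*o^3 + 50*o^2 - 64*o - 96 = (o + 2)*(o^4 - 10*o^3 + 29*o^2 - 8*o - 48) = (o - 4)*(o + 2)*(o^3 - 6*o^2 + 5*o + 12) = (o - 4)*(o - 3)*(o + 2)*(o^2 - 3*o - 4) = (o - 4)*(o - 3)*(o + 1)*(o + 2)*(o - 4)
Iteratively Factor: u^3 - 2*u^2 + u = (u - 1)*(u^2 - u) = (u - 1)^2*(u)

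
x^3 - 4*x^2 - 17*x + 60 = (x - 5)*(x - 3)*(x + 4)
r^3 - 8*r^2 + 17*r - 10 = (r - 5)*(r - 2)*(r - 1)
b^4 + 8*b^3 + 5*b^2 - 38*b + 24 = (b - 1)^2*(b + 4)*(b + 6)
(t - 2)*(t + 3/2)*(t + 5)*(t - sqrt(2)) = t^4 - sqrt(2)*t^3 + 9*t^3/2 - 9*sqrt(2)*t^2/2 - 11*t^2/2 - 15*t + 11*sqrt(2)*t/2 + 15*sqrt(2)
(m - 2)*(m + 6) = m^2 + 4*m - 12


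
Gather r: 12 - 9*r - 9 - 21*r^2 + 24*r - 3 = -21*r^2 + 15*r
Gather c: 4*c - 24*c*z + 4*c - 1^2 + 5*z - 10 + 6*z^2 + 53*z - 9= c*(8 - 24*z) + 6*z^2 + 58*z - 20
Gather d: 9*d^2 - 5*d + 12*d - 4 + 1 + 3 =9*d^2 + 7*d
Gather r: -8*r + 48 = 48 - 8*r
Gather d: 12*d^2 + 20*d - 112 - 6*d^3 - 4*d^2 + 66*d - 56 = -6*d^3 + 8*d^2 + 86*d - 168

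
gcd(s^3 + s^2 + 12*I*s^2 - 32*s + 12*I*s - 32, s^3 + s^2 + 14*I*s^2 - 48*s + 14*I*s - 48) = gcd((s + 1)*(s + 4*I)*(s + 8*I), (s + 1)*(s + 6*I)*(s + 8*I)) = s^2 + s*(1 + 8*I) + 8*I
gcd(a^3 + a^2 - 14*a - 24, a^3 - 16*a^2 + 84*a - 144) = a - 4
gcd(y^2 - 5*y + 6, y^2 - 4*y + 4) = y - 2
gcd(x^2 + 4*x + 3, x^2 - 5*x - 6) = x + 1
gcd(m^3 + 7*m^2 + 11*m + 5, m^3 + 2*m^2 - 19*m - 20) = m^2 + 6*m + 5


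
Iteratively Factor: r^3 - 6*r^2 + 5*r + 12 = (r + 1)*(r^2 - 7*r + 12) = (r - 3)*(r + 1)*(r - 4)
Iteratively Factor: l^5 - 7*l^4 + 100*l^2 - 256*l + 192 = (l - 3)*(l^4 - 4*l^3 - 12*l^2 + 64*l - 64) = (l - 4)*(l - 3)*(l^3 - 12*l + 16) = (l - 4)*(l - 3)*(l + 4)*(l^2 - 4*l + 4) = (l - 4)*(l - 3)*(l - 2)*(l + 4)*(l - 2)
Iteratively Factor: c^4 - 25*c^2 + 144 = (c + 3)*(c^3 - 3*c^2 - 16*c + 48) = (c - 3)*(c + 3)*(c^2 - 16) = (c - 4)*(c - 3)*(c + 3)*(c + 4)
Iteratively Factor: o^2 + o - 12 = (o - 3)*(o + 4)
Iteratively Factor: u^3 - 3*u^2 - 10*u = (u + 2)*(u^2 - 5*u) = u*(u + 2)*(u - 5)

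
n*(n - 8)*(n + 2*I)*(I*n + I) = I*n^4 - 2*n^3 - 7*I*n^3 + 14*n^2 - 8*I*n^2 + 16*n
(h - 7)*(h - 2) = h^2 - 9*h + 14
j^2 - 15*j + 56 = (j - 8)*(j - 7)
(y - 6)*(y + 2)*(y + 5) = y^3 + y^2 - 32*y - 60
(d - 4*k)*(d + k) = d^2 - 3*d*k - 4*k^2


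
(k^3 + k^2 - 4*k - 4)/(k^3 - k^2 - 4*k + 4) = (k + 1)/(k - 1)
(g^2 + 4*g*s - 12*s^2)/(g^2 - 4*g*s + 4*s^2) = (-g - 6*s)/(-g + 2*s)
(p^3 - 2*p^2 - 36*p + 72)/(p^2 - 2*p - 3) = (-p^3 + 2*p^2 + 36*p - 72)/(-p^2 + 2*p + 3)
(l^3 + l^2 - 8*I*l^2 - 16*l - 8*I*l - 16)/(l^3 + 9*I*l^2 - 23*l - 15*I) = (l^3 + l^2*(1 - 8*I) - 8*l*(2 + I) - 16)/(l^3 + 9*I*l^2 - 23*l - 15*I)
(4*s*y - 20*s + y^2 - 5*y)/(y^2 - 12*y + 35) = (4*s + y)/(y - 7)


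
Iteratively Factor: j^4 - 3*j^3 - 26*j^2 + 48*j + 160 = (j + 2)*(j^3 - 5*j^2 - 16*j + 80) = (j - 5)*(j + 2)*(j^2 - 16) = (j - 5)*(j - 4)*(j + 2)*(j + 4)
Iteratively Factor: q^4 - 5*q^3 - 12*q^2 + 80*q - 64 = (q - 1)*(q^3 - 4*q^2 - 16*q + 64) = (q - 4)*(q - 1)*(q^2 - 16) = (q - 4)^2*(q - 1)*(q + 4)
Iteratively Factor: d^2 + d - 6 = (d + 3)*(d - 2)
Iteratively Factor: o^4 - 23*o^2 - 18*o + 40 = (o - 5)*(o^3 + 5*o^2 + 2*o - 8) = (o - 5)*(o + 2)*(o^2 + 3*o - 4) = (o - 5)*(o - 1)*(o + 2)*(o + 4)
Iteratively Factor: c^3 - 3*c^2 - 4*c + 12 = (c + 2)*(c^2 - 5*c + 6) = (c - 3)*(c + 2)*(c - 2)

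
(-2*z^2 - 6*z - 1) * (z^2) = -2*z^4 - 6*z^3 - z^2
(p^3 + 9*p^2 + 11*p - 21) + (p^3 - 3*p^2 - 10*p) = 2*p^3 + 6*p^2 + p - 21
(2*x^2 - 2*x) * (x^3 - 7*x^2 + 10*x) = 2*x^5 - 16*x^4 + 34*x^3 - 20*x^2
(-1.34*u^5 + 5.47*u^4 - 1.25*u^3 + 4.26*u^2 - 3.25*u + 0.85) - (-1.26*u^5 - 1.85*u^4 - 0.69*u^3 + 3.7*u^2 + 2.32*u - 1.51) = -0.0800000000000001*u^5 + 7.32*u^4 - 0.56*u^3 + 0.56*u^2 - 5.57*u + 2.36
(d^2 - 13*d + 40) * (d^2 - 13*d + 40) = d^4 - 26*d^3 + 249*d^2 - 1040*d + 1600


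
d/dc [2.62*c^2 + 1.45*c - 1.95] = 5.24*c + 1.45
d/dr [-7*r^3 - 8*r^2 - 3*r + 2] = -21*r^2 - 16*r - 3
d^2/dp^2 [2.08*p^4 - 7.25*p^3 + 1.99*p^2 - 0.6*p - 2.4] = 24.96*p^2 - 43.5*p + 3.98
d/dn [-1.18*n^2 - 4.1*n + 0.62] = -2.36*n - 4.1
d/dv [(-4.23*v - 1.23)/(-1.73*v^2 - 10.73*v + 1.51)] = (7.3179*v^2 + 45.3879*v - (3.46*v + 10.73)*(4.23*v + 1.23) - 6.3873)/(1.73*v^2 + 10.73*v - 1.51)^2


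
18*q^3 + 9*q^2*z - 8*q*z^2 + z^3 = (-6*q + z)*(-3*q + z)*(q + z)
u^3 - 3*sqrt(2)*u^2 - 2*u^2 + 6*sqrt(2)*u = u*(u - 2)*(u - 3*sqrt(2))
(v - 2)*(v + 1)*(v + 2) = v^3 + v^2 - 4*v - 4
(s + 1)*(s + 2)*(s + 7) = s^3 + 10*s^2 + 23*s + 14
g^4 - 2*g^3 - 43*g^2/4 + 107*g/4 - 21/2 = (g - 3)*(g - 2)*(g - 1/2)*(g + 7/2)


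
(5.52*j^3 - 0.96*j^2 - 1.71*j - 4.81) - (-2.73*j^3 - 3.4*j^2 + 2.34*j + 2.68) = 8.25*j^3 + 2.44*j^2 - 4.05*j - 7.49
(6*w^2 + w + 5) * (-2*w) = -12*w^3 - 2*w^2 - 10*w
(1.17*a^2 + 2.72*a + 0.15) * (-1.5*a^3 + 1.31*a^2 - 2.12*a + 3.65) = -1.755*a^5 - 2.5473*a^4 + 0.857800000000001*a^3 - 1.2994*a^2 + 9.61*a + 0.5475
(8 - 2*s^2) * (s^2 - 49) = -2*s^4 + 106*s^2 - 392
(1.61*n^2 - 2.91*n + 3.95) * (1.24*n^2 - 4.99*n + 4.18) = 1.9964*n^4 - 11.6423*n^3 + 26.1487*n^2 - 31.8743*n + 16.511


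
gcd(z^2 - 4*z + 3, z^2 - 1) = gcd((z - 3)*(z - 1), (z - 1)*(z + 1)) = z - 1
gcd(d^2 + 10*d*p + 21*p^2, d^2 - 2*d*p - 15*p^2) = d + 3*p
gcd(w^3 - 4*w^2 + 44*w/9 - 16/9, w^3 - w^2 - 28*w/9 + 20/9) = w^2 - 8*w/3 + 4/3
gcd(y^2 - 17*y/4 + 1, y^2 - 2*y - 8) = y - 4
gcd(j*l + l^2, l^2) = l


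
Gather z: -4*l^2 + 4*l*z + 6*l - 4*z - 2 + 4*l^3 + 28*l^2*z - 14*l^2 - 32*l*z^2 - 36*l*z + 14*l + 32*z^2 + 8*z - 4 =4*l^3 - 18*l^2 + 20*l + z^2*(32 - 32*l) + z*(28*l^2 - 32*l + 4) - 6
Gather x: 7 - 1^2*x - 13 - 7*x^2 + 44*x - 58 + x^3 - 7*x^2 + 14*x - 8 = x^3 - 14*x^2 + 57*x - 72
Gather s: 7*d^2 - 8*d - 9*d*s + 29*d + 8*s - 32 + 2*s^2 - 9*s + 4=7*d^2 + 21*d + 2*s^2 + s*(-9*d - 1) - 28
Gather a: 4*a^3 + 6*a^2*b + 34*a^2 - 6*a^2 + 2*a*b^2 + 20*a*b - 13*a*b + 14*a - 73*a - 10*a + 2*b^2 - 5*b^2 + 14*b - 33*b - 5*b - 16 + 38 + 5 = 4*a^3 + a^2*(6*b + 28) + a*(2*b^2 + 7*b - 69) - 3*b^2 - 24*b + 27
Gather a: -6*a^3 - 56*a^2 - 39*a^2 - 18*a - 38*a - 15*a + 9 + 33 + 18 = -6*a^3 - 95*a^2 - 71*a + 60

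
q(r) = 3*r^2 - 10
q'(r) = 6*r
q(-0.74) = -8.36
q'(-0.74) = -4.44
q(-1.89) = 0.72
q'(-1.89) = -11.34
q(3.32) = 23.07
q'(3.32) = 19.92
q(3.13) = 19.39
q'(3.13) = 18.78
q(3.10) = 18.83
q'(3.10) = 18.60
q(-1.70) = -1.33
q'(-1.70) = -10.20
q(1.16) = -5.96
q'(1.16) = 6.96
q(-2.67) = 11.39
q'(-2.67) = -16.02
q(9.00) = 233.00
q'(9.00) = 54.00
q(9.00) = 233.00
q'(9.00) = 54.00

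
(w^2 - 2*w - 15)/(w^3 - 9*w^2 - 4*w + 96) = (w - 5)/(w^2 - 12*w + 32)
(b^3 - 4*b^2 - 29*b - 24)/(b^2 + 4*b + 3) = b - 8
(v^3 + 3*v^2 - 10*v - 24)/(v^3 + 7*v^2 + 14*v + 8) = (v - 3)/(v + 1)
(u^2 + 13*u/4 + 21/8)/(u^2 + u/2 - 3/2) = (u + 7/4)/(u - 1)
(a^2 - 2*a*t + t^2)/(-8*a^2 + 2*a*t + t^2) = (a^2 - 2*a*t + t^2)/(-8*a^2 + 2*a*t + t^2)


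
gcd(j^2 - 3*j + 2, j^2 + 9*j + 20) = 1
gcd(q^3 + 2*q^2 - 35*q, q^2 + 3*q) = q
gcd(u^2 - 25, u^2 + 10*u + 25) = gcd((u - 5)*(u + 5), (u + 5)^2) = u + 5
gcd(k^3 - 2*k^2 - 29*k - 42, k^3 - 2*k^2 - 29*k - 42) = k^3 - 2*k^2 - 29*k - 42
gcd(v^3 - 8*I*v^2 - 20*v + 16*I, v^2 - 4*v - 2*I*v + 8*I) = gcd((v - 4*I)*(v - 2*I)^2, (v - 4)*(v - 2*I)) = v - 2*I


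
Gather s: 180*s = 180*s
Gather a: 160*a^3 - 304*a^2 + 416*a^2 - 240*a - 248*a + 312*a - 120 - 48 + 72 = 160*a^3 + 112*a^2 - 176*a - 96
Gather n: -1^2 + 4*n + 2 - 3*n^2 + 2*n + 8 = -3*n^2 + 6*n + 9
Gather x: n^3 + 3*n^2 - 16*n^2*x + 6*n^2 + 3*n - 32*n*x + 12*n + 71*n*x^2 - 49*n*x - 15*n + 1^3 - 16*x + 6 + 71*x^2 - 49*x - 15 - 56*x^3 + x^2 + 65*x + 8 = n^3 + 9*n^2 - 56*x^3 + x^2*(71*n + 72) + x*(-16*n^2 - 81*n)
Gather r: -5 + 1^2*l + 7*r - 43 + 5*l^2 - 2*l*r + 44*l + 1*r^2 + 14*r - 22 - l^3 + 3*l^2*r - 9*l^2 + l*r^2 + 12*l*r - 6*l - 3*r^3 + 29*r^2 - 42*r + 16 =-l^3 - 4*l^2 + 39*l - 3*r^3 + r^2*(l + 30) + r*(3*l^2 + 10*l - 21) - 54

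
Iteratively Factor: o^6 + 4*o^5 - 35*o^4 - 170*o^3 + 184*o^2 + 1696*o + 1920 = (o + 4)*(o^5 - 35*o^3 - 30*o^2 + 304*o + 480) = (o + 4)^2*(o^4 - 4*o^3 - 19*o^2 + 46*o + 120) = (o - 5)*(o + 4)^2*(o^3 + o^2 - 14*o - 24) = (o - 5)*(o + 3)*(o + 4)^2*(o^2 - 2*o - 8) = (o - 5)*(o + 2)*(o + 3)*(o + 4)^2*(o - 4)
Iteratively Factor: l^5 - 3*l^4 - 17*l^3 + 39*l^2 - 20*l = (l - 1)*(l^4 - 2*l^3 - 19*l^2 + 20*l) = (l - 5)*(l - 1)*(l^3 + 3*l^2 - 4*l) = (l - 5)*(l - 1)^2*(l^2 + 4*l) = l*(l - 5)*(l - 1)^2*(l + 4)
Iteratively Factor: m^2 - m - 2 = (m - 2)*(m + 1)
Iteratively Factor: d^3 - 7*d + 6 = (d - 2)*(d^2 + 2*d - 3) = (d - 2)*(d + 3)*(d - 1)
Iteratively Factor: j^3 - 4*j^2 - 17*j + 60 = (j + 4)*(j^2 - 8*j + 15) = (j - 3)*(j + 4)*(j - 5)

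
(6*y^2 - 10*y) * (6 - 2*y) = -12*y^3 + 56*y^2 - 60*y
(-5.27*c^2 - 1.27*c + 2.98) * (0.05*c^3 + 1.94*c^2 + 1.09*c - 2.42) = -0.2635*c^5 - 10.2873*c^4 - 8.0591*c^3 + 17.1503*c^2 + 6.3216*c - 7.2116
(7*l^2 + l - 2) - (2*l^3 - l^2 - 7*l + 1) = -2*l^3 + 8*l^2 + 8*l - 3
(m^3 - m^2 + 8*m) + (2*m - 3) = m^3 - m^2 + 10*m - 3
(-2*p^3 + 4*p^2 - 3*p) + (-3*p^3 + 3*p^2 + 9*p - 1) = -5*p^3 + 7*p^2 + 6*p - 1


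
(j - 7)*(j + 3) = j^2 - 4*j - 21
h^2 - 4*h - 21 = (h - 7)*(h + 3)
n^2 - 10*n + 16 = (n - 8)*(n - 2)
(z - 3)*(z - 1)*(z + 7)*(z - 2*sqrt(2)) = z^4 - 2*sqrt(2)*z^3 + 3*z^3 - 25*z^2 - 6*sqrt(2)*z^2 + 21*z + 50*sqrt(2)*z - 42*sqrt(2)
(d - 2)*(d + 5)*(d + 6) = d^3 + 9*d^2 + 8*d - 60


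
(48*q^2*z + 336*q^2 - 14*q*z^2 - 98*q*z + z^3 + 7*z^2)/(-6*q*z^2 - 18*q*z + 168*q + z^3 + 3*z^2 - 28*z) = (-8*q + z)/(z - 4)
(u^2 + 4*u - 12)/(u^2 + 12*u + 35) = (u^2 + 4*u - 12)/(u^2 + 12*u + 35)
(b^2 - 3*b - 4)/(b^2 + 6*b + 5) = (b - 4)/(b + 5)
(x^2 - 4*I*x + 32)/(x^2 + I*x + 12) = (x - 8*I)/(x - 3*I)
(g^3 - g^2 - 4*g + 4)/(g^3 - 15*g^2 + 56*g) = (g^3 - g^2 - 4*g + 4)/(g*(g^2 - 15*g + 56))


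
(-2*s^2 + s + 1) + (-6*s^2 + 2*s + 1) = -8*s^2 + 3*s + 2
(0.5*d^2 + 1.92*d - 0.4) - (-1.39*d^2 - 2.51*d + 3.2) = 1.89*d^2 + 4.43*d - 3.6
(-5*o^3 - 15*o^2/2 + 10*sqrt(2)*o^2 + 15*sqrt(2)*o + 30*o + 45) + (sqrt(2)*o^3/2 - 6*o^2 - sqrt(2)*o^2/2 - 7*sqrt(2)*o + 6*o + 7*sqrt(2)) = -5*o^3 + sqrt(2)*o^3/2 - 27*o^2/2 + 19*sqrt(2)*o^2/2 + 8*sqrt(2)*o + 36*o + 7*sqrt(2) + 45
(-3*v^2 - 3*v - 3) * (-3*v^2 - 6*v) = 9*v^4 + 27*v^3 + 27*v^2 + 18*v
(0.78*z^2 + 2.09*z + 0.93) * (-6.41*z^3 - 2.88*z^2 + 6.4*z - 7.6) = -4.9998*z^5 - 15.6433*z^4 - 6.9885*z^3 + 4.7696*z^2 - 9.932*z - 7.068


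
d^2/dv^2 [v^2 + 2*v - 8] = 2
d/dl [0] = 0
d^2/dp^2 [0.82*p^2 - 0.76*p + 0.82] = 1.64000000000000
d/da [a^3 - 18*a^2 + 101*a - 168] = 3*a^2 - 36*a + 101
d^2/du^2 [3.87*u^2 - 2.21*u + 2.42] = 7.74000000000000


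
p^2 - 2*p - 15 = (p - 5)*(p + 3)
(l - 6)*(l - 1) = l^2 - 7*l + 6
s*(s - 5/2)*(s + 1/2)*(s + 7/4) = s^4 - s^3/4 - 19*s^2/4 - 35*s/16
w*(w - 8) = w^2 - 8*w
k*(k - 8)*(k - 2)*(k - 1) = k^4 - 11*k^3 + 26*k^2 - 16*k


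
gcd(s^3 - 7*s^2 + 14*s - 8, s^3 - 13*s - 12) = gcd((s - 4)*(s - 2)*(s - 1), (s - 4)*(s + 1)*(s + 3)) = s - 4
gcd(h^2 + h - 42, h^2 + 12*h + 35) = h + 7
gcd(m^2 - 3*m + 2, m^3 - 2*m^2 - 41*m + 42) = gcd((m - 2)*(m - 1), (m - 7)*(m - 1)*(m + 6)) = m - 1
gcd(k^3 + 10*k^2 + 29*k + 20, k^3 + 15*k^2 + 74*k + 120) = k^2 + 9*k + 20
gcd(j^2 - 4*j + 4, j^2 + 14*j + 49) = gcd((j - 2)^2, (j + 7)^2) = 1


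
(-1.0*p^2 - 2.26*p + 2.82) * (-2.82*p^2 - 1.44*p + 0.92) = 2.82*p^4 + 7.8132*p^3 - 5.618*p^2 - 6.14*p + 2.5944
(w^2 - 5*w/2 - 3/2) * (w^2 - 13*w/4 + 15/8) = w^4 - 23*w^3/4 + 17*w^2/2 + 3*w/16 - 45/16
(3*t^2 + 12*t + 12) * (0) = 0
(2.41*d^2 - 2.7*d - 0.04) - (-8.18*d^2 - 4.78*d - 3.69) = 10.59*d^2 + 2.08*d + 3.65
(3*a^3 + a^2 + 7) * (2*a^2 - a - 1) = 6*a^5 - a^4 - 4*a^3 + 13*a^2 - 7*a - 7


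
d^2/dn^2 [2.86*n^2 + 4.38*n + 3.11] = 5.72000000000000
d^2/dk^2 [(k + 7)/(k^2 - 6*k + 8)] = 2*(4*(k - 3)^2*(k + 7) - (3*k + 1)*(k^2 - 6*k + 8))/(k^2 - 6*k + 8)^3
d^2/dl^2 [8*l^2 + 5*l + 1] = 16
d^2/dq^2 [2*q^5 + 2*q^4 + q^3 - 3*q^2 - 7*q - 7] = 40*q^3 + 24*q^2 + 6*q - 6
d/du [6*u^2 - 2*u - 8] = 12*u - 2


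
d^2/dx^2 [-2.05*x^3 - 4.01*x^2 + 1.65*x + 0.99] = -12.3*x - 8.02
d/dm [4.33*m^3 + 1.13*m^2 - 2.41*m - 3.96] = 12.99*m^2 + 2.26*m - 2.41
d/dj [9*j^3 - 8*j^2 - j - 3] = 27*j^2 - 16*j - 1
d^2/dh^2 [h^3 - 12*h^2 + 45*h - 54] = 6*h - 24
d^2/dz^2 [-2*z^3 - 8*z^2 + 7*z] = -12*z - 16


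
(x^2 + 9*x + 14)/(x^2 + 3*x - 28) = (x + 2)/(x - 4)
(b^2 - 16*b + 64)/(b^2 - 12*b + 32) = (b - 8)/(b - 4)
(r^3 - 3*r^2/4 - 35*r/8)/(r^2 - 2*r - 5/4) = r*(4*r + 7)/(2*(2*r + 1))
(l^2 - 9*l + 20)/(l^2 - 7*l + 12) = (l - 5)/(l - 3)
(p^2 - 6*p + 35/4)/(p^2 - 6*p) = (p^2 - 6*p + 35/4)/(p*(p - 6))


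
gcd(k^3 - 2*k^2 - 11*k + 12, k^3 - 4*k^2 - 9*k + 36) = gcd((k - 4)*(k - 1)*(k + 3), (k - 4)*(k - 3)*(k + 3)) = k^2 - k - 12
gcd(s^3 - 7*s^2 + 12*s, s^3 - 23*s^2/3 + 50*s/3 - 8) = s^2 - 7*s + 12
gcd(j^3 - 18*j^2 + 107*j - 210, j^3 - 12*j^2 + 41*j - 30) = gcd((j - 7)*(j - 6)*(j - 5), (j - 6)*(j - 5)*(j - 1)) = j^2 - 11*j + 30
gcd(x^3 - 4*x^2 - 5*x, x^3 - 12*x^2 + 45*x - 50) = x - 5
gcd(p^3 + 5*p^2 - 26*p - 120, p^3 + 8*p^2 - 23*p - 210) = p^2 + p - 30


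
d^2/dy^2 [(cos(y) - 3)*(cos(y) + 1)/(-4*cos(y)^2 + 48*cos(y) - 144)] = (-241*cos(y)/4 + 21*cos(2*y) + 5*cos(3*y)/4 + 18)/(2*(cos(y) - 6)^4)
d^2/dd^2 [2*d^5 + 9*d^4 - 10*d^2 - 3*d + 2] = 40*d^3 + 108*d^2 - 20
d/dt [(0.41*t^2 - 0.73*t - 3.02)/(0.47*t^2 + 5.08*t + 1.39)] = (2.4259*t^2 + 3.9786*t + 14.3269)/(0.2209*t^4 + 4.7752*t^3 + 27.113*t^2 + 14.1224*t + 1.9321)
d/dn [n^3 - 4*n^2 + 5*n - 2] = 3*n^2 - 8*n + 5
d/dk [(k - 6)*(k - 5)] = 2*k - 11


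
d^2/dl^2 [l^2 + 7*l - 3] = 2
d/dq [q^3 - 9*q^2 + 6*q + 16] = 3*q^2 - 18*q + 6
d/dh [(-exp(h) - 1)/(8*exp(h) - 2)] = 5*exp(h)/(2*(4*exp(h) - 1)^2)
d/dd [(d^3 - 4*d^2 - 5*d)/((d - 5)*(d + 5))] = (d^2 + 10*d + 5)/(d^2 + 10*d + 25)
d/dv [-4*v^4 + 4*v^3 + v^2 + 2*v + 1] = -16*v^3 + 12*v^2 + 2*v + 2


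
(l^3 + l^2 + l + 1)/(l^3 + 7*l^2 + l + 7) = (l + 1)/(l + 7)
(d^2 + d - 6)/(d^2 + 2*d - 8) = (d + 3)/(d + 4)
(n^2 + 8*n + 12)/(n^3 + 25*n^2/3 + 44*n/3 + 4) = 3/(3*n + 1)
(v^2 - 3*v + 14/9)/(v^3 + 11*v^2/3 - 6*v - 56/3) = (v - 2/3)/(v^2 + 6*v + 8)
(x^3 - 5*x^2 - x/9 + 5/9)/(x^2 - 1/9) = x - 5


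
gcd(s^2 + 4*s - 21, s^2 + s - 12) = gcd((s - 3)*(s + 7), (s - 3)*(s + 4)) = s - 3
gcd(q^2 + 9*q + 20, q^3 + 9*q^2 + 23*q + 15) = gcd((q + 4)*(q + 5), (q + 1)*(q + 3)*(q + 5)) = q + 5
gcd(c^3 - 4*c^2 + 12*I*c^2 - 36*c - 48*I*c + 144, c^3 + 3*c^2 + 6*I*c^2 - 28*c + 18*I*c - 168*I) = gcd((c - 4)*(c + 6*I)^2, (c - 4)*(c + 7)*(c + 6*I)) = c^2 + c*(-4 + 6*I) - 24*I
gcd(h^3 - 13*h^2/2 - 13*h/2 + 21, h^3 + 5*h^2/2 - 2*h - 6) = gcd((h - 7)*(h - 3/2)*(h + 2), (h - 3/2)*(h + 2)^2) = h^2 + h/2 - 3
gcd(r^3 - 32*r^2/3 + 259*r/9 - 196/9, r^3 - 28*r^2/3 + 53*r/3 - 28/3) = r^2 - 25*r/3 + 28/3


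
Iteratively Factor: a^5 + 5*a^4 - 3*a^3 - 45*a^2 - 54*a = (a + 2)*(a^4 + 3*a^3 - 9*a^2 - 27*a) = (a + 2)*(a + 3)*(a^3 - 9*a) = (a + 2)*(a + 3)^2*(a^2 - 3*a) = (a - 3)*(a + 2)*(a + 3)^2*(a)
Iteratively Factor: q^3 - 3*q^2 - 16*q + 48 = (q - 4)*(q^2 + q - 12) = (q - 4)*(q - 3)*(q + 4)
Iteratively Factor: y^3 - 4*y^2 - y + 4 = (y - 4)*(y^2 - 1) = (y - 4)*(y + 1)*(y - 1)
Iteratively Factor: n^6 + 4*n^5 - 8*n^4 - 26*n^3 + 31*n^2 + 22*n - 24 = (n + 4)*(n^5 - 8*n^3 + 6*n^2 + 7*n - 6) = (n - 1)*(n + 4)*(n^4 + n^3 - 7*n^2 - n + 6) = (n - 2)*(n - 1)*(n + 4)*(n^3 + 3*n^2 - n - 3) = (n - 2)*(n - 1)^2*(n + 4)*(n^2 + 4*n + 3) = (n - 2)*(n - 1)^2*(n + 3)*(n + 4)*(n + 1)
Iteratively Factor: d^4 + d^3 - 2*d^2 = (d)*(d^3 + d^2 - 2*d) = d*(d + 2)*(d^2 - d) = d^2*(d + 2)*(d - 1)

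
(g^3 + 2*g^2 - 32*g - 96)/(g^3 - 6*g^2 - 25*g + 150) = (g^2 + 8*g + 16)/(g^2 - 25)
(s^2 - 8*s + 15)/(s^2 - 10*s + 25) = (s - 3)/(s - 5)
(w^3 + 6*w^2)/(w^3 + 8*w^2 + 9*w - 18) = w^2/(w^2 + 2*w - 3)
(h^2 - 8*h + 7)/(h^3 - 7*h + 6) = (h - 7)/(h^2 + h - 6)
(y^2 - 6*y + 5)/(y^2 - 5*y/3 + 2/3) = 3*(y - 5)/(3*y - 2)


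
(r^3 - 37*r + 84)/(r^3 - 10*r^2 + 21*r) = (r^2 + 3*r - 28)/(r*(r - 7))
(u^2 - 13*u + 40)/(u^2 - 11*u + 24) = (u - 5)/(u - 3)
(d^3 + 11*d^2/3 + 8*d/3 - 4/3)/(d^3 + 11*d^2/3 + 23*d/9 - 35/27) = 9*(d^2 + 4*d + 4)/(9*d^2 + 36*d + 35)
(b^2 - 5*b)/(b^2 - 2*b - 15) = b/(b + 3)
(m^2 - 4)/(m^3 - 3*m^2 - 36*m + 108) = (m^2 - 4)/(m^3 - 3*m^2 - 36*m + 108)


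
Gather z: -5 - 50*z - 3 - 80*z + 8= -130*z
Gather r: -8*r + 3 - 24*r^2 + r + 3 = -24*r^2 - 7*r + 6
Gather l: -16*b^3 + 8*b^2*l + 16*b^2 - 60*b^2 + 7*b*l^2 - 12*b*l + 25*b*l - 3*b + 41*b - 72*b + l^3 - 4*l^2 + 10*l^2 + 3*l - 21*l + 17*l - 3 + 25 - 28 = -16*b^3 - 44*b^2 - 34*b + l^3 + l^2*(7*b + 6) + l*(8*b^2 + 13*b - 1) - 6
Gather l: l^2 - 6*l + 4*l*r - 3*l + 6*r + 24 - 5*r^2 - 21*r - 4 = l^2 + l*(4*r - 9) - 5*r^2 - 15*r + 20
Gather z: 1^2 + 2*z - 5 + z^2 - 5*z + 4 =z^2 - 3*z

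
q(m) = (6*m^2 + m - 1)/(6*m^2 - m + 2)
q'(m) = (1 - 12*m)*(6*m^2 + m - 1)/(6*m^2 - m + 2)^2 + (12*m + 1)/(6*m^2 - m + 2) = (-12*m^2 + 36*m + 1)/(36*m^4 - 12*m^3 + 25*m^2 - 4*m + 4)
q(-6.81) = 0.94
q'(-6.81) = -0.01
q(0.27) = -0.14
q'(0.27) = 2.10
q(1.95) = 1.04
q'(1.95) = 0.05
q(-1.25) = 0.56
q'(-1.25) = -0.39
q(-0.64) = 0.16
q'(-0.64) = -1.04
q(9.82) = 1.03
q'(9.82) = -0.00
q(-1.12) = 0.51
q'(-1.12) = -0.48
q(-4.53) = 0.91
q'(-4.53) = -0.02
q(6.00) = 1.04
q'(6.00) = 0.00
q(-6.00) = 0.93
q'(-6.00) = -0.01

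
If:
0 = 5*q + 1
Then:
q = -1/5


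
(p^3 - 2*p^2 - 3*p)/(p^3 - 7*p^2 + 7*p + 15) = p/(p - 5)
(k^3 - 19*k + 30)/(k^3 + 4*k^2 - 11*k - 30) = (k - 2)/(k + 2)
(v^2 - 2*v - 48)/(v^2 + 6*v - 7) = (v^2 - 2*v - 48)/(v^2 + 6*v - 7)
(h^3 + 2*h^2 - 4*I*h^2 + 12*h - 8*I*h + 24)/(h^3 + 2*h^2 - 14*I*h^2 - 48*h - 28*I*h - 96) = (h + 2*I)/(h - 8*I)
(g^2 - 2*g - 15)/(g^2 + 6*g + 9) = (g - 5)/(g + 3)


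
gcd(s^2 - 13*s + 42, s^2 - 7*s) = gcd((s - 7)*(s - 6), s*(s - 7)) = s - 7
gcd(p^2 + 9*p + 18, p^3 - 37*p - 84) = p + 3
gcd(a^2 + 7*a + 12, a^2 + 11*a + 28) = a + 4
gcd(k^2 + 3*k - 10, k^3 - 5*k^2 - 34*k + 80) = k^2 + 3*k - 10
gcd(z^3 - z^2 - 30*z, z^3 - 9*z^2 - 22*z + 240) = z^2 - z - 30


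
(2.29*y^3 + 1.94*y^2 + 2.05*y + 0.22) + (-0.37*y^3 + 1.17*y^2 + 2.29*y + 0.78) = 1.92*y^3 + 3.11*y^2 + 4.34*y + 1.0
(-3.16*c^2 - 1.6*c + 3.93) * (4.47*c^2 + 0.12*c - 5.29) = -14.1252*c^4 - 7.5312*c^3 + 34.0915*c^2 + 8.9356*c - 20.7897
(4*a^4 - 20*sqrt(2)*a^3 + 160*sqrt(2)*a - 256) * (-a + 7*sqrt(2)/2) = -4*a^5 + 34*sqrt(2)*a^4 - 140*a^3 - 160*sqrt(2)*a^2 + 1376*a - 896*sqrt(2)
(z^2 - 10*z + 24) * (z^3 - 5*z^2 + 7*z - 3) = z^5 - 15*z^4 + 81*z^3 - 193*z^2 + 198*z - 72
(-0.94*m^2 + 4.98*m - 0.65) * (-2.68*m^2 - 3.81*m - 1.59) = 2.5192*m^4 - 9.765*m^3 - 15.7372*m^2 - 5.4417*m + 1.0335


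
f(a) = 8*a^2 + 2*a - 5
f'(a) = 16*a + 2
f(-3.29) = 75.01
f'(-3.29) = -50.64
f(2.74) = 60.54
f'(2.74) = 45.84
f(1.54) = 17.05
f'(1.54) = 26.64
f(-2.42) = 37.01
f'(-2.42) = -36.72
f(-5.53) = 228.59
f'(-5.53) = -86.48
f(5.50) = 248.00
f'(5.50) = 90.00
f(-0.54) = -3.75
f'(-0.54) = -6.64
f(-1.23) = 4.64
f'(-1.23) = -17.68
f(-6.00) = 271.00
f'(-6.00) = -94.00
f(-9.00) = 625.00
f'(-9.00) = -142.00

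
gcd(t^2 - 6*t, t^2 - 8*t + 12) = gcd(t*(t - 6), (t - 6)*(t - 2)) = t - 6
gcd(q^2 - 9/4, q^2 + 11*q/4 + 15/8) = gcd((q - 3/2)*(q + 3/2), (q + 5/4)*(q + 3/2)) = q + 3/2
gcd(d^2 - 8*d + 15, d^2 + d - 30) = d - 5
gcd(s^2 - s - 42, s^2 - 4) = 1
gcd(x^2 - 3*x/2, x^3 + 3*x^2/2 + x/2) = x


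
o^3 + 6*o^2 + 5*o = o*(o + 1)*(o + 5)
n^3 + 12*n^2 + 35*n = n*(n + 5)*(n + 7)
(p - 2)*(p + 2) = p^2 - 4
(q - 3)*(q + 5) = q^2 + 2*q - 15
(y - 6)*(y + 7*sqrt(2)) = y^2 - 6*y + 7*sqrt(2)*y - 42*sqrt(2)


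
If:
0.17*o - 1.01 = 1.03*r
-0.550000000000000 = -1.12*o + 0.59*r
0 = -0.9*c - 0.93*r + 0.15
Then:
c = 1.18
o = -0.03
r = -0.99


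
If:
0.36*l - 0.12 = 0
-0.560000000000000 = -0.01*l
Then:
No Solution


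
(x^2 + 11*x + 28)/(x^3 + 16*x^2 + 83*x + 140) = 1/(x + 5)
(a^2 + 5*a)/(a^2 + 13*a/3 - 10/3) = 3*a/(3*a - 2)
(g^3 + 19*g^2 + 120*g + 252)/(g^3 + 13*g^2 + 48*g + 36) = (g + 7)/(g + 1)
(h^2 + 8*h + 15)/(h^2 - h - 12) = (h + 5)/(h - 4)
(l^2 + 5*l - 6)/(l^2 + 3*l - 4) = (l + 6)/(l + 4)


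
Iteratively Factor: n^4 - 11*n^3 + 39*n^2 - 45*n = (n - 3)*(n^3 - 8*n^2 + 15*n) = n*(n - 3)*(n^2 - 8*n + 15) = n*(n - 3)^2*(n - 5)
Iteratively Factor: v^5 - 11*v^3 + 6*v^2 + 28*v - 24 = (v - 2)*(v^4 + 2*v^3 - 7*v^2 - 8*v + 12) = (v - 2)*(v - 1)*(v^3 + 3*v^2 - 4*v - 12) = (v - 2)^2*(v - 1)*(v^2 + 5*v + 6) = (v - 2)^2*(v - 1)*(v + 3)*(v + 2)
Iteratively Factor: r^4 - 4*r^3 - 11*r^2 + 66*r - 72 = (r - 3)*(r^3 - r^2 - 14*r + 24) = (r - 3)*(r - 2)*(r^2 + r - 12) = (r - 3)*(r - 2)*(r + 4)*(r - 3)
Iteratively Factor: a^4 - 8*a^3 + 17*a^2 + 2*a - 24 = (a - 4)*(a^3 - 4*a^2 + a + 6) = (a - 4)*(a - 2)*(a^2 - 2*a - 3) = (a - 4)*(a - 2)*(a + 1)*(a - 3)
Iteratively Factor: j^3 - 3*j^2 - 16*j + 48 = (j - 3)*(j^2 - 16) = (j - 3)*(j + 4)*(j - 4)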